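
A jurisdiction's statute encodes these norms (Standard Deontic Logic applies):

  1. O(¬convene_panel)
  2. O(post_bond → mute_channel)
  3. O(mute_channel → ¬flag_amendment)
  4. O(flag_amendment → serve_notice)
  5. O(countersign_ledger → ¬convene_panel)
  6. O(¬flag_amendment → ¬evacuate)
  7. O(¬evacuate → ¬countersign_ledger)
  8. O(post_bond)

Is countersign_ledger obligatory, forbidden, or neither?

Forbidden

Premise 8 states O(post_bond) outright.
Premise 2 is O(post_bond → mute_channel); since O(post_bond), deontic closure gives O(mute_channel).
From O(mute_channel) and premise 3, O(mute_channel → ¬flag_amendment), we obtain O(¬flag_amendment).
Applying K to premise 6 (O(¬flag_amendment → ¬evacuate)) and O(¬flag_amendment) yields O(¬evacuate).
With premise 7, O(¬evacuate → ¬countersign_ledger), the K-axiom yields O(¬countersign_ledger).
Premises 1, 4, 5 do not contribute to this derivation.
Thus O(¬countersign_ledger), which is F(countersign_ledger): countersign_ledger is forbidden.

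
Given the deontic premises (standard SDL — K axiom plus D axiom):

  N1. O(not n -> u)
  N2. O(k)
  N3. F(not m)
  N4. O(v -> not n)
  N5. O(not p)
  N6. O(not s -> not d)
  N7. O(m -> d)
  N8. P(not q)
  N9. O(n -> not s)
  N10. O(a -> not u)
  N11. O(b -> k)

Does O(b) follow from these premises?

Premise 11 is O(b -> k); even if O(k) held, inferring O(b) would be affirming the consequent — invalid.
No other premise forces O(b). An ideal world satisfying every premise can still have b false, so O(b) is not derivable.

No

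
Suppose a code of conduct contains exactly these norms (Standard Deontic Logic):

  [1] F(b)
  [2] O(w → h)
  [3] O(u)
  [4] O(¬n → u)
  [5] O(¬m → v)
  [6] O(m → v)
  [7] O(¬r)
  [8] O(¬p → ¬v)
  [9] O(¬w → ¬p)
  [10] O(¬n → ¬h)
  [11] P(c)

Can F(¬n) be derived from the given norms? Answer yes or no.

Yes

Premises 5 and 6 cover both cases: O(¬m → v) and O(m → v). Since ¬m ∨ m is a tautology, O(v) follows.
Premise 8 is O(¬p → ¬v); contrapositively O(v → p). Since O(v) holds, K gives O(p).
Premise 9, O(¬w → ¬p), contraposes to O(p → w); with O(p) we get O(w).
From O(w) and premise 2, O(w → h), we obtain O(h).
Premise 10 is O(¬n → ¬h); contrapositively O(h → n). Since O(h) holds, K gives O(n).
Premises 1, 3, 4, 7, 11 do not contribute to this derivation.
So O(n) holds, i.e. F(¬n). The claim follows.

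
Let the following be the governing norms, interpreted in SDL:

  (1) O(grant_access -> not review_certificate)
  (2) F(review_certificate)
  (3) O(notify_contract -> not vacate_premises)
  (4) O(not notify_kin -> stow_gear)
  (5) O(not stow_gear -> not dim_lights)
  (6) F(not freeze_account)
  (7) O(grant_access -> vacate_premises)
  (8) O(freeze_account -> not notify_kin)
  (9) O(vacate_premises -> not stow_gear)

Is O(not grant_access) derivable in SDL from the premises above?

Yes

F(not freeze_account) at premise 6 means O(freeze_account).
Premise 8 is O(freeze_account -> not notify_kin); since O(freeze_account), deontic closure gives O(not notify_kin).
From O(not notify_kin) and premise 4, O(not notify_kin -> stow_gear), we obtain O(stow_gear).
Premise 9 is O(vacate_premises -> not stow_gear); contrapositively O(stow_gear -> not vacate_premises). Since O(stow_gear) holds, K gives O(not vacate_premises).
Premise 7, O(grant_access -> vacate_premises), contraposes to O(not vacate_premises -> not grant_access); with O(not vacate_premises) we get O(not grant_access).
Premises 1, 2, 3, 5 do not contribute to this derivation.
So O(not grant_access) follows.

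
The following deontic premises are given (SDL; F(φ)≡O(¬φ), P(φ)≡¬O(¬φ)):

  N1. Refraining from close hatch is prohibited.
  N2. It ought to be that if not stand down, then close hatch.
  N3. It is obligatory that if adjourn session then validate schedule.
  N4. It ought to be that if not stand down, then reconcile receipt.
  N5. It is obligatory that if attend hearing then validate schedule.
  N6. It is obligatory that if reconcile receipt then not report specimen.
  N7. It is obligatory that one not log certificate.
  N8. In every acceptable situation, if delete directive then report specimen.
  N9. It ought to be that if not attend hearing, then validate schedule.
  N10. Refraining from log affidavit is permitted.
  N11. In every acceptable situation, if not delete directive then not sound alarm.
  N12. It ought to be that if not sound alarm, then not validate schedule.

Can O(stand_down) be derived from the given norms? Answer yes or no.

By case analysis on attend_hearing: premise 5 gives O(attend_hearing → validate_schedule) and premise 9 gives O(¬attend_hearing → validate_schedule), so O(validate_schedule) either way.
The contrapositive of premise 12 (O(¬sound_alarm → ¬validate_schedule)) is O(validate_schedule → sound_alarm), and O(validate_schedule) is already established, so O(sound_alarm).
Premise 11, O(¬delete_directive → ¬sound_alarm), contraposes to O(sound_alarm → delete_directive); with O(sound_alarm) we get O(delete_directive).
From O(delete_directive) and premise 8, O(delete_directive → report_specimen), we obtain O(report_specimen).
Premise 6, O(reconcile_receipt → ¬report_specimen), contraposes to O(report_specimen → ¬reconcile_receipt); with O(report_specimen) we get O(¬reconcile_receipt).
The contrapositive of premise 4 (O(¬stand_down → reconcile_receipt)) is O(¬reconcile_receipt → stand_down), and O(¬reconcile_receipt) is already established, so O(stand_down).
Premises 1, 2, 3, 7, 10 do not contribute to this derivation.
So O(stand_down) follows.

Yes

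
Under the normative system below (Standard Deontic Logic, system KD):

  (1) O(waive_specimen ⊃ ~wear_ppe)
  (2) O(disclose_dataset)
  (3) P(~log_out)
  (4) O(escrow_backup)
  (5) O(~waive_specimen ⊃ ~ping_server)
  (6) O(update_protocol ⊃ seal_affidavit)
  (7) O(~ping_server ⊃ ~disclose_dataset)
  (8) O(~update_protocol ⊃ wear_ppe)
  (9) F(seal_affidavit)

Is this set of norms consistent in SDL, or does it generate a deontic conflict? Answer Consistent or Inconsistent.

Inconsistent

Premise 9, F(seal_affidavit), is equivalent to O(~seal_affidavit).
Premise 6, O(update_protocol ⊃ seal_affidavit), contraposes to O(~seal_affidavit ⊃ ~update_protocol); with O(~seal_affidavit) we get O(~update_protocol).
Applying K to premise 8 (O(~update_protocol ⊃ wear_ppe)) and O(~update_protocol) yields O(wear_ppe).
The contrapositive of premise 1 (O(waive_specimen ⊃ ~wear_ppe)) is O(wear_ppe ⊃ ~waive_specimen), and O(wear_ppe) is already established, so O(~waive_specimen).
Applying K to premise 5 (O(~waive_specimen ⊃ ~ping_server)) and O(~waive_specimen) yields O(~ping_server).
With premise 7, O(~ping_server ⊃ ~disclose_dataset), the K-axiom yields O(~disclose_dataset).
But premise 2 directly asserts O(disclose_dataset).
We now have both O(~disclose_dataset) and O(disclose_dataset) — disclose_dataset is simultaneously obligatory and forbidden, violating the D-axiom.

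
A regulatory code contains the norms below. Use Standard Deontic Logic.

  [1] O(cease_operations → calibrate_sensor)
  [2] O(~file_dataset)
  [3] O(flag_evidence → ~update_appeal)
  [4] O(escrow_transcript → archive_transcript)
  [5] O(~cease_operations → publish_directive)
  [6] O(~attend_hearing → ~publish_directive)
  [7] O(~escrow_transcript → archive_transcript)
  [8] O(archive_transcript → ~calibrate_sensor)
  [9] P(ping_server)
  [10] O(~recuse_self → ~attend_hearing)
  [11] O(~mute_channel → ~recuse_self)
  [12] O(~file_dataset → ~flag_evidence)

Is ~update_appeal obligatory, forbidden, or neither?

Premise 3 is O(flag_evidence → ~update_appeal), but O(flag_evidence) is not derivable from the premises, so it does not yield O(~update_appeal).
No premise or chain of K-axiom applications forces O(~update_appeal), and none forces O(update_appeal). So ~update_appeal is neither obligatory nor forbidden under these norms.

Neither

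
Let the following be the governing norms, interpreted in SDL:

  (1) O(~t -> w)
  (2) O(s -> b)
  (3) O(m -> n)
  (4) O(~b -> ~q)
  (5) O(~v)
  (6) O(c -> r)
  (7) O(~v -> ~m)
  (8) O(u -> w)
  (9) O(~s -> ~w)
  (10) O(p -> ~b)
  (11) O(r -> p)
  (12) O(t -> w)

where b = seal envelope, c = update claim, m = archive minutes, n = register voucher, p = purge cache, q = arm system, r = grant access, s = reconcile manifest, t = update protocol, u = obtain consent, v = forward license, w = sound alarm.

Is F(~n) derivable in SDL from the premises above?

Premise 3 is O(m -> n), but O(m) is not derivable from the premises, so it does not yield O(n).
No other premise forces O(n). An ideal world satisfying every premise can still have ~n true, so F(~n) is not derivable.

No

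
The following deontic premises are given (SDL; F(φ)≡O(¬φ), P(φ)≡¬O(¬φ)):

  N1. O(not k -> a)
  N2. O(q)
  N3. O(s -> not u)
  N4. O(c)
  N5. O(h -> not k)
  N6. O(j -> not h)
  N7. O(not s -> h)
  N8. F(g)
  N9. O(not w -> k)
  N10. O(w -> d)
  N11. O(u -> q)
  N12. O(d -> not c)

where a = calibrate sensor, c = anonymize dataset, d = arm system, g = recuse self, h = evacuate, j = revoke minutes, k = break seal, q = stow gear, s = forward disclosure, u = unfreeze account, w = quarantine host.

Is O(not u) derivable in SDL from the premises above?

Yes

Premise 4 gives O(c).
Premise 12 is O(d -> not c); contrapositively O(c -> not d). Since O(c) holds, K gives O(not d).
The contrapositive of premise 10 (O(w -> d)) is O(not d -> not w), and O(not d) is already established, so O(not w).
Premise 9 is O(not w -> k); since O(not w), deontic closure gives O(k).
The contrapositive of premise 5 (O(h -> not k)) is O(k -> not h), and O(k) is already established, so O(not h).
Premise 7, O(not s -> h), contraposes to O(not h -> s); with O(not h) we get O(s).
With premise 3, O(s -> not u), the K-axiom yields O(not u).
Premises 1, 2, 6, 8, 11 do not contribute to this derivation.
So O(not u) follows.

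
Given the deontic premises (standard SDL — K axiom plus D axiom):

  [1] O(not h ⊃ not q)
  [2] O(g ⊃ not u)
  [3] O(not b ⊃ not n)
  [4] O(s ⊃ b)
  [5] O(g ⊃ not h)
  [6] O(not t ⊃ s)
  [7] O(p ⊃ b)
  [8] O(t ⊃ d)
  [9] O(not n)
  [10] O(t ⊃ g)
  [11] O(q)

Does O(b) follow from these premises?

Yes

Premise 11 gives O(q).
Premise 1, O(not h ⊃ not q), contraposes to O(q ⊃ h); with O(q) we get O(h).
Premise 5, O(g ⊃ not h), contraposes to O(h ⊃ not g); with O(h) we get O(not g).
Premise 10, O(t ⊃ g), contraposes to O(not g ⊃ not t); with O(not g) we get O(not t).
Premise 6 is O(not t ⊃ s); since O(not t), deontic closure gives O(s).
Premise 4 is O(s ⊃ b); since O(s), deontic closure gives O(b).
Premises 2, 3, 7, 8, 9 do not contribute to this derivation.
So O(b) follows.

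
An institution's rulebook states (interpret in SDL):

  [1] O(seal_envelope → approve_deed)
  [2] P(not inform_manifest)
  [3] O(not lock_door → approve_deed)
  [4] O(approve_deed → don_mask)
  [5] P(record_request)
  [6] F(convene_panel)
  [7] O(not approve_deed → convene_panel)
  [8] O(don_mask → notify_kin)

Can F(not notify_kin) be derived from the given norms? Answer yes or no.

F(convene_panel) at premise 6 means O(not convene_panel).
Premise 7 is O(not approve_deed → convene_panel); contrapositively O(not convene_panel → approve_deed). Since O(not convene_panel) holds, K gives O(approve_deed).
With premise 4, O(approve_deed → don_mask), the K-axiom yields O(don_mask).
From O(don_mask) and premise 8, O(don_mask → notify_kin), we obtain O(notify_kin).
Premises 1, 2, 3, 5 do not contribute to this derivation.
So O(notify_kin) holds, i.e. F(not notify_kin). The claim follows.

Yes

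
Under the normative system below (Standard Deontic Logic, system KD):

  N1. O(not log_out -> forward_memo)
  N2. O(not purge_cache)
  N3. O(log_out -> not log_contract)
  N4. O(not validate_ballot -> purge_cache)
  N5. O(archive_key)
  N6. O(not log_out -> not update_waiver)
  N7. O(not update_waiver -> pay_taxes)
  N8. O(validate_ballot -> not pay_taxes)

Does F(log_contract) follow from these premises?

Yes

From premise 2 we have O(not purge_cache).
The contrapositive of premise 4 (O(not validate_ballot -> purge_cache)) is O(not purge_cache -> validate_ballot), and O(not purge_cache) is already established, so O(validate_ballot).
Premise 8 is O(validate_ballot -> not pay_taxes); since O(validate_ballot), deontic closure gives O(not pay_taxes).
The contrapositive of premise 7 (O(not update_waiver -> pay_taxes)) is O(not pay_taxes -> update_waiver), and O(not pay_taxes) is already established, so O(update_waiver).
The contrapositive of premise 6 (O(not log_out -> not update_waiver)) is O(update_waiver -> log_out), and O(update_waiver) is already established, so O(log_out).
With premise 3, O(log_out -> not log_contract), the K-axiom yields O(not log_contract).
Premises 1, 5 do not contribute to this derivation.
So O(not log_contract) holds, i.e. F(log_contract). The claim follows.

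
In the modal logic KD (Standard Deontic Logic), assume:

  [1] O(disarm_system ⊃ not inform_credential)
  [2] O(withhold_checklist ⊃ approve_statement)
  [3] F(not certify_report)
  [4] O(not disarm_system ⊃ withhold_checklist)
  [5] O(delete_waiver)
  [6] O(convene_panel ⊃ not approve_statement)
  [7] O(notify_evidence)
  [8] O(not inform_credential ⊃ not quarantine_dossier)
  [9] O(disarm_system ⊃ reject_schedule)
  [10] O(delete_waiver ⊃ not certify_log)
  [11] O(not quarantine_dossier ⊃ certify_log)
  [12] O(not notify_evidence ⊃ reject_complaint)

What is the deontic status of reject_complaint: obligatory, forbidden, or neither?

Neither

Premise 12 is O(not notify_evidence ⊃ reject_complaint), but O(not notify_evidence) is not derivable from the premises, so it does not yield O(reject_complaint).
No premise or chain of K-axiom applications forces O(reject_complaint), and none forces O(not reject_complaint). So reject_complaint is neither obligatory nor forbidden under these norms.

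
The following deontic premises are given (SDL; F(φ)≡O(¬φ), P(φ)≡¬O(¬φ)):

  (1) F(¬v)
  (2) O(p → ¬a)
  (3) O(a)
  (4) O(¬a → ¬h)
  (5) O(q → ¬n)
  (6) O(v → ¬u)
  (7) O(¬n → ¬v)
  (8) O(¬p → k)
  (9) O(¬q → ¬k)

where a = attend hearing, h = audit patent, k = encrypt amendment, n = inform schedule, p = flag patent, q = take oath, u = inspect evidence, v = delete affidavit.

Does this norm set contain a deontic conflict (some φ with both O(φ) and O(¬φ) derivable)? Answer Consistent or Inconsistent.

From premise 3 we have O(a).
The contrapositive of premise 2 (O(p → ¬a)) is O(a → ¬p), and O(a) is already established, so O(¬p).
From O(¬p) and premise 8, O(¬p → k), we obtain O(k).
The contrapositive of premise 9 (O(¬q → ¬k)) is O(k → q), and O(k) is already established, so O(q).
Applying K to premise 5 (O(q → ¬n)) and O(q) yields O(¬n).
With premise 7, O(¬n → ¬v), the K-axiom yields O(¬v).
But premise 1, F(¬v), means O(v).
We now have both O(¬v) and O(v) — v is simultaneously obligatory and forbidden, violating the D-axiom.

Inconsistent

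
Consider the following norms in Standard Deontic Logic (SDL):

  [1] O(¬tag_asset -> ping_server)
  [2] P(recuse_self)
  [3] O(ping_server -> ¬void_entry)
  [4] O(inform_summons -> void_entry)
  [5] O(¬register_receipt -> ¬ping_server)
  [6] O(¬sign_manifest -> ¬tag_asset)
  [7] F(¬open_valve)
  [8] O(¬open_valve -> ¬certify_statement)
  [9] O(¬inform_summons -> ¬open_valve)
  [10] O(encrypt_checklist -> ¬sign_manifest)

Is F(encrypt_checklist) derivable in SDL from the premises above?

Yes

F(¬open_valve) at premise 7 means O(open_valve).
Premise 9 is O(¬inform_summons -> ¬open_valve); contrapositively O(open_valve -> inform_summons). Since O(open_valve) holds, K gives O(inform_summons).
Premise 4 is O(inform_summons -> void_entry); since O(inform_summons), deontic closure gives O(void_entry).
The contrapositive of premise 3 (O(ping_server -> ¬void_entry)) is O(void_entry -> ¬ping_server), and O(void_entry) is already established, so O(¬ping_server).
The contrapositive of premise 1 (O(¬tag_asset -> ping_server)) is O(¬ping_server -> tag_asset), and O(¬ping_server) is already established, so O(tag_asset).
The contrapositive of premise 6 (O(¬sign_manifest -> ¬tag_asset)) is O(tag_asset -> sign_manifest), and O(tag_asset) is already established, so O(sign_manifest).
Premise 10, O(encrypt_checklist -> ¬sign_manifest), contraposes to O(sign_manifest -> ¬encrypt_checklist); with O(sign_manifest) we get O(¬encrypt_checklist).
Premises 2, 5, 8 do not contribute to this derivation.
So O(¬encrypt_checklist) holds, i.e. F(encrypt_checklist). The claim follows.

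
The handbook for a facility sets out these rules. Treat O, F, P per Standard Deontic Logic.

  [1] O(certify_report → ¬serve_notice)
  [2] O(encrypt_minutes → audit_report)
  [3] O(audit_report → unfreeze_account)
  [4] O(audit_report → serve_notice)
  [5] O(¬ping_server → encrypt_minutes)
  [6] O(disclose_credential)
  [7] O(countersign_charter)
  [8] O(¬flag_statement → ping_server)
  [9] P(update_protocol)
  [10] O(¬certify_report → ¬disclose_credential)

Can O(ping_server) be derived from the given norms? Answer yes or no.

Premise 6 states O(disclose_credential) outright.
The contrapositive of premise 10 (O(¬certify_report → ¬disclose_credential)) is O(disclose_credential → certify_report), and O(disclose_credential) is already established, so O(certify_report).
With premise 1, O(certify_report → ¬serve_notice), the K-axiom yields O(¬serve_notice).
Premise 4, O(audit_report → serve_notice), contraposes to O(¬serve_notice → ¬audit_report); with O(¬serve_notice) we get O(¬audit_report).
Premise 2 is O(encrypt_minutes → audit_report); contrapositively O(¬audit_report → ¬encrypt_minutes). Since O(¬audit_report) holds, K gives O(¬encrypt_minutes).
Premise 5 is O(¬ping_server → encrypt_minutes); contrapositively O(¬encrypt_minutes → ping_server). Since O(¬encrypt_minutes) holds, K gives O(ping_server).
Premises 3, 7, 8, 9 do not contribute to this derivation.
So O(ping_server) follows.

Yes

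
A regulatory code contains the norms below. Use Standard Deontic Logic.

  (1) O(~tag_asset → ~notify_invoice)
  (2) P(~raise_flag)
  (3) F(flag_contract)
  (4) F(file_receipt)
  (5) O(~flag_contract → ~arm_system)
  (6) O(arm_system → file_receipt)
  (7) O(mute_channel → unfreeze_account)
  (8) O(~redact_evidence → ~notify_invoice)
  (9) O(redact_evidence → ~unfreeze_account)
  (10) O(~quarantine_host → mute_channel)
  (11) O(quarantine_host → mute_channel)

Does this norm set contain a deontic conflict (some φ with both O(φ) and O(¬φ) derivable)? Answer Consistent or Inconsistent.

Premise 6 is O(arm_system → file_receipt), but O(arm_system) is not derivable from the premises, so it does not yield O(file_receipt).
So O(file_receipt) is not derivable, and the apparent clash with O(~file_receipt) does not arise.
A world satisfying every obligation exists (e.g. arm_system=false, file_receipt=false, flag_contract=false, mute_channel=true, notify_invoice=false, quarantine_host=false, raise_flag=false, redact_evidence=false, tag_asset=false, unfreeze_account=true); no atom is both obligatory and forbidden, so the set is consistent.

Consistent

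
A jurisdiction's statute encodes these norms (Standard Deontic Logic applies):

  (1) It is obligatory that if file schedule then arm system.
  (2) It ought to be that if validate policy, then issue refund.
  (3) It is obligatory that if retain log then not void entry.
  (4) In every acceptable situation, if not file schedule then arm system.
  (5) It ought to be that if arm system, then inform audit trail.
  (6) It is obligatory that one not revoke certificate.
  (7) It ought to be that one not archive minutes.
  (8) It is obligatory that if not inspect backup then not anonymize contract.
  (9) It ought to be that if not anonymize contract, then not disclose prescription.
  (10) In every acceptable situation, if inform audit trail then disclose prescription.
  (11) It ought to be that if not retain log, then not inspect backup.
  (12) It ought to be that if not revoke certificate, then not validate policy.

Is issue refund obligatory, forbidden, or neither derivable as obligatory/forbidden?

Neither

Premise 2 is O(validate_policy → issue_refund), but O(validate_policy) is not derivable from the premises, so it does not yield O(issue_refund).
No premise or chain of K-axiom applications forces O(issue_refund), and none forces O(¬issue_refund). So issue_refund is neither obligatory nor forbidden under these norms.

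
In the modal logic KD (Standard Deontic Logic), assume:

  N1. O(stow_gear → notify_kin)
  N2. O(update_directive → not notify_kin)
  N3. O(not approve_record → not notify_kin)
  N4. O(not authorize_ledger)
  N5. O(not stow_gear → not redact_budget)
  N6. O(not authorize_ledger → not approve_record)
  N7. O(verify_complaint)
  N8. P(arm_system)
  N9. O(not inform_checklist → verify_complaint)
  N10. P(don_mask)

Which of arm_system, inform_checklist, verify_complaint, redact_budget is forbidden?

Premise 4 states O(not authorize_ledger) outright.
Premise 6 is O(not authorize_ledger → not approve_record); since O(not authorize_ledger), deontic closure gives O(not approve_record).
Premise 3 is O(not approve_record → not notify_kin); since O(not approve_record), deontic closure gives O(not notify_kin).
Premise 1 is O(stow_gear → notify_kin); contrapositively O(not notify_kin → not stow_gear). Since O(not notify_kin) holds, K gives O(not stow_gear).
With premise 5, O(not stow_gear → not redact_budget), the K-axiom yields O(not redact_budget).
So O(not redact_budget) holds, i.e. redact_budget is forbidden. None of the other listed options is forbidden under the premises.

redact_budget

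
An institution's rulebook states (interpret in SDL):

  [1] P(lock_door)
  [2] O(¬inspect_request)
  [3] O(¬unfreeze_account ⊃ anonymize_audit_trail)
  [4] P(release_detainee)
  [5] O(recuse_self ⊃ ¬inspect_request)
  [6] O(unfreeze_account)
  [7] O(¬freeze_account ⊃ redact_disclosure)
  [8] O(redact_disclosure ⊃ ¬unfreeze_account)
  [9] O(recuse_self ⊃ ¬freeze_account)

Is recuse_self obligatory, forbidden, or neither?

Forbidden

Premise 6 states O(unfreeze_account) outright.
The contrapositive of premise 8 (O(redact_disclosure ⊃ ¬unfreeze_account)) is O(unfreeze_account ⊃ ¬redact_disclosure), and O(unfreeze_account) is already established, so O(¬redact_disclosure).
The contrapositive of premise 7 (O(¬freeze_account ⊃ redact_disclosure)) is O(¬redact_disclosure ⊃ freeze_account), and O(¬redact_disclosure) is already established, so O(freeze_account).
Premise 9 is O(recuse_self ⊃ ¬freeze_account); contrapositively O(freeze_account ⊃ ¬recuse_self). Since O(freeze_account) holds, K gives O(¬recuse_self).
Premises 1, 2, 3, 4, 5 do not contribute to this derivation.
Thus O(¬recuse_self), which is F(recuse_self): recuse_self is forbidden.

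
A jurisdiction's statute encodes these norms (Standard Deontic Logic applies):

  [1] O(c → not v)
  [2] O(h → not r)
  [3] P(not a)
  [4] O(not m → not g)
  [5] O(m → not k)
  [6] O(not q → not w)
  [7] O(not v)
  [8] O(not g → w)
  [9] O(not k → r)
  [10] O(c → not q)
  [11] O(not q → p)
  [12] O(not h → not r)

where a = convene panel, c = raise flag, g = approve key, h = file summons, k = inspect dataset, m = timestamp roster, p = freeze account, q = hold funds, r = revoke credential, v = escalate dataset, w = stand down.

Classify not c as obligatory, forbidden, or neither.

Obligatory

By case analysis on not h: premise 12 gives O(not h → not r) and premise 2 gives O(h → not r), so O(not r) either way.
Premise 9 is O(not k → r); contrapositively O(not r → k). Since O(not r) holds, K gives O(k).
Premise 5 is O(m → not k); contrapositively O(k → not m). Since O(k) holds, K gives O(not m).
From O(not m) and premise 4, O(not m → not g), we obtain O(not g).
From O(not g) and premise 8, O(not g → w), we obtain O(w).
The contrapositive of premise 6 (O(not q → not w)) is O(w → q), and O(w) is already established, so O(q).
The contrapositive of premise 10 (O(c → not q)) is O(q → not c), and O(q) is already established, so O(not c).
Premises 1, 3, 7, 11 do not contribute to this derivation.
Hence not c is obligatory.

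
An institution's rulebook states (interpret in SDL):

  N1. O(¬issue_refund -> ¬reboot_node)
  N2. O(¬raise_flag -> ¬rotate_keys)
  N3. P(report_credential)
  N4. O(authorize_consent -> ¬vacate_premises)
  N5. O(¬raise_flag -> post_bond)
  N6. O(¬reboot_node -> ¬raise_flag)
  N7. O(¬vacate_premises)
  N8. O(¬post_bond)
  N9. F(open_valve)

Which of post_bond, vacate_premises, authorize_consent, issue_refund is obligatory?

issue_refund

Premise 8 states O(¬post_bond) outright.
Premise 5, O(¬raise_flag -> post_bond), contraposes to O(¬post_bond -> raise_flag); with O(¬post_bond) we get O(raise_flag).
Premise 6, O(¬reboot_node -> ¬raise_flag), contraposes to O(raise_flag -> reboot_node); with O(raise_flag) we get O(reboot_node).
Premise 1, O(¬issue_refund -> ¬reboot_node), contraposes to O(reboot_node -> issue_refund); with O(reboot_node) we get O(issue_refund).
So O(issue_refund) holds — issue_refund is obligatory. None of the other listed options is made obligatory by any chain of premises.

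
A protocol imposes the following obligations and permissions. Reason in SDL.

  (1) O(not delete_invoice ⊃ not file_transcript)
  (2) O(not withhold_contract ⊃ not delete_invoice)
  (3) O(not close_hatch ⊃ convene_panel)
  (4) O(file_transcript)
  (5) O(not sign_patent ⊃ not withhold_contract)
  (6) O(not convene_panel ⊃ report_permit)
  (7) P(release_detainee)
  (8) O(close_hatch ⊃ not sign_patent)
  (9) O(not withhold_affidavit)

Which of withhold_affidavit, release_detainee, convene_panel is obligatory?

From premise 4 we have O(file_transcript).
Premise 1, O(not delete_invoice ⊃ not file_transcript), contraposes to O(file_transcript ⊃ delete_invoice); with O(file_transcript) we get O(delete_invoice).
Premise 2 is O(not withhold_contract ⊃ not delete_invoice); contrapositively O(delete_invoice ⊃ withhold_contract). Since O(delete_invoice) holds, K gives O(withhold_contract).
The contrapositive of premise 5 (O(not sign_patent ⊃ not withhold_contract)) is O(withhold_contract ⊃ sign_patent), and O(withhold_contract) is already established, so O(sign_patent).
The contrapositive of premise 8 (O(close_hatch ⊃ not sign_patent)) is O(sign_patent ⊃ not close_hatch), and O(sign_patent) is already established, so O(not close_hatch).
Applying K to premise 3 (O(not close_hatch ⊃ convene_panel)) and O(not close_hatch) yields O(convene_panel).
So O(convene_panel) holds — convene_panel is obligatory. None of the other listed options is made obligatory by any chain of premises.

convene_panel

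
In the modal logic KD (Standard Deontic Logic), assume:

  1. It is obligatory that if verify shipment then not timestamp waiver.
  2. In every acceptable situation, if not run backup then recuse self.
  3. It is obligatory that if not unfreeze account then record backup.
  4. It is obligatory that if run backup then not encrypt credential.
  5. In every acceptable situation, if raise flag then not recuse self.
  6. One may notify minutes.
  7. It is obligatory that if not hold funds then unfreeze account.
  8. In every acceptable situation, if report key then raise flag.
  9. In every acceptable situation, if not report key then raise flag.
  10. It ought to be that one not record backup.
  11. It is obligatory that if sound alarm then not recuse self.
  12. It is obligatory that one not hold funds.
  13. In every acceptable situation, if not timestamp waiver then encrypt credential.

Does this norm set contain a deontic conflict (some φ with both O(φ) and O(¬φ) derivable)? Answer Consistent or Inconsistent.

Premise 3 is O(¬unfreeze_account → record_backup), but O(¬unfreeze_account) is not derivable from the premises, so it does not yield O(record_backup).
So O(record_backup) is not derivable, and the apparent clash with O(¬record_backup) does not arise.
A world satisfying every obligation exists (e.g. encrypt_credential=false, hold_funds=false, notify_minutes=false, raise_flag=true, record_backup=false, recuse_self=false, report_key=false, run_backup=true, sound_alarm=false, timestamp_waiver=true, unfreeze_account=true, verify_shipment=false); no atom is both obligatory and forbidden, so the set is consistent.

Consistent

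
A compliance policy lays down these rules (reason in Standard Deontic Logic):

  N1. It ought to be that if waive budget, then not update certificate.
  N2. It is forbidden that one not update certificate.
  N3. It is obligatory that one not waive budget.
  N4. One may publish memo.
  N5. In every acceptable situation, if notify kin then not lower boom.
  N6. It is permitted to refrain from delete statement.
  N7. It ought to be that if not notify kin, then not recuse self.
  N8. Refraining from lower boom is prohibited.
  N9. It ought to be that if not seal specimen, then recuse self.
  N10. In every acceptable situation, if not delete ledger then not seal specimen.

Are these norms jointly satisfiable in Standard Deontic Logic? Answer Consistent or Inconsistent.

Consistent

Premise 1 is O(waive_budget → ¬update_certificate), but O(waive_budget) is not derivable from the premises, so it does not yield O(¬update_certificate).
So O(¬update_certificate) is not derivable, and the apparent clash with O(update_certificate) does not arise.
A world satisfying every obligation exists (e.g. delete_ledger=true, delete_statement=false, lower_boom=true, notify_kin=false, publish_memo=false, recuse_self=false, seal_specimen=true, update_certificate=true, waive_budget=false); no atom is both obligatory and forbidden, so the set is consistent.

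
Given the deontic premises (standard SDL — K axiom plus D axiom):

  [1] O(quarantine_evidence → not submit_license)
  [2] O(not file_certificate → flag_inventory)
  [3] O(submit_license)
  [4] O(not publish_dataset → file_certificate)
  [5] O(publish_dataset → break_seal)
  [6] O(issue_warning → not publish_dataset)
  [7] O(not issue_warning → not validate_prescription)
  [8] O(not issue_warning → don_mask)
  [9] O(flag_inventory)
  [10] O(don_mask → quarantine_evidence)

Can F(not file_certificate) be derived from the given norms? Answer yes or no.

Premise 3 states O(submit_license) outright.
Premise 1 is O(quarantine_evidence → not submit_license); contrapositively O(submit_license → not quarantine_evidence). Since O(submit_license) holds, K gives O(not quarantine_evidence).
Premise 10 is O(don_mask → quarantine_evidence); contrapositively O(not quarantine_evidence → not don_mask). Since O(not quarantine_evidence) holds, K gives O(not don_mask).
Premise 8, O(not issue_warning → don_mask), contraposes to O(not don_mask → issue_warning); with O(not don_mask) we get O(issue_warning).
Applying K to premise 6 (O(issue_warning → not publish_dataset)) and O(issue_warning) yields O(not publish_dataset).
From O(not publish_dataset) and premise 4, O(not publish_dataset → file_certificate), we obtain O(file_certificate).
Premises 2, 5, 7, 9 do not contribute to this derivation.
So O(file_certificate) holds, i.e. F(not file_certificate). The claim follows.

Yes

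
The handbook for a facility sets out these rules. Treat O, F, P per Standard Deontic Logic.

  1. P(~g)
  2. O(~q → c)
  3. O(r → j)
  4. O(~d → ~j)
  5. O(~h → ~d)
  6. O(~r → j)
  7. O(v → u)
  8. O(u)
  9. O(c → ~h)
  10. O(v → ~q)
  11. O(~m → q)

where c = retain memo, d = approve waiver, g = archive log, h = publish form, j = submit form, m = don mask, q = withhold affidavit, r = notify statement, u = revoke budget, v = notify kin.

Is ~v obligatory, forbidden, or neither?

Obligatory

By case analysis on r: premise 3 gives O(r → j) and premise 6 gives O(~r → j), so O(j) either way.
Premise 4 is O(~d → ~j); contrapositively O(j → d). Since O(j) holds, K gives O(d).
Premise 5, O(~h → ~d), contraposes to O(d → h); with O(d) we get O(h).
Premise 9, O(c → ~h), contraposes to O(h → ~c); with O(h) we get O(~c).
Premise 2 is O(~q → c); contrapositively O(~c → q). Since O(~c) holds, K gives O(q).
Premise 10 is O(v → ~q); contrapositively O(q → ~v). Since O(q) holds, K gives O(~v).
Premises 1, 7, 8, 11 do not contribute to this derivation.
Hence ~v is obligatory.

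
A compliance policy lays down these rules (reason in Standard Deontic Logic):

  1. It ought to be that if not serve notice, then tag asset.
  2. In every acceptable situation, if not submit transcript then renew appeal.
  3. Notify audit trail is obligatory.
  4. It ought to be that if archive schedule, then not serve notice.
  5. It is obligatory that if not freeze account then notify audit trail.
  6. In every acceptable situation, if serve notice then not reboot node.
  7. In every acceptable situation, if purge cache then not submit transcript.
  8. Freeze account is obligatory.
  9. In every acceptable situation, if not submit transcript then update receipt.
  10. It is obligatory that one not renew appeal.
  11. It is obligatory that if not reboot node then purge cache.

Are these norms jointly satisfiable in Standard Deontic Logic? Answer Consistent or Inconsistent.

Consistent

Premise 5 is O(¬freeze_account → notify_audit_trail); even if O(notify_audit_trail) held, inferring O(¬freeze_account) would be affirming the consequent — invalid.
So O(¬freeze_account) is not derivable, and the apparent clash with O(freeze_account) does not arise.
A world satisfying every obligation exists (e.g. archive_schedule=false, freeze_account=true, notify_audit_trail=true, purge_cache=false, reboot_node=true, renew_appeal=false, serve_notice=false, submit_transcript=true, tag_asset=true, update_receipt=false); no atom is both obligatory and forbidden, so the set is consistent.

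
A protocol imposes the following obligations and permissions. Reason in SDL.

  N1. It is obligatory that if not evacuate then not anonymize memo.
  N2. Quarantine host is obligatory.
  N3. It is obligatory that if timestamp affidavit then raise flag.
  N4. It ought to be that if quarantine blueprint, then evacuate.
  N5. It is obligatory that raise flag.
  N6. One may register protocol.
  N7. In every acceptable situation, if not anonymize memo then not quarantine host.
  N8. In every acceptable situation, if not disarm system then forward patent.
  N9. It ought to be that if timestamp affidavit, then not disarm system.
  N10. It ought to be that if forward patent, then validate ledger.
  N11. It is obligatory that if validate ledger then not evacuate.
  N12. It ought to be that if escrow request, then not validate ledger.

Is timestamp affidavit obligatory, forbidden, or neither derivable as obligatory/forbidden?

Premise 2 states O(quarantine_host) outright.
Premise 7, O(¬anonymize_memo → ¬quarantine_host), contraposes to O(quarantine_host → anonymize_memo); with O(quarantine_host) we get O(anonymize_memo).
Premise 1 is O(¬evacuate → ¬anonymize_memo); contrapositively O(anonymize_memo → evacuate). Since O(anonymize_memo) holds, K gives O(evacuate).
Premise 11 is O(validate_ledger → ¬evacuate); contrapositively O(evacuate → ¬validate_ledger). Since O(evacuate) holds, K gives O(¬validate_ledger).
The contrapositive of premise 10 (O(forward_patent → validate_ledger)) is O(¬validate_ledger → ¬forward_patent), and O(¬validate_ledger) is already established, so O(¬forward_patent).
The contrapositive of premise 8 (O(¬disarm_system → forward_patent)) is O(¬forward_patent → disarm_system), and O(¬forward_patent) is already established, so O(disarm_system).
Premise 9 is O(timestamp_affidavit → ¬disarm_system); contrapositively O(disarm_system → ¬timestamp_affidavit). Since O(disarm_system) holds, K gives O(¬timestamp_affidavit).
Premises 3, 4, 5, 6, 12 do not contribute to this derivation.
Thus O(¬timestamp_affidavit), which is F(timestamp_affidavit): timestamp_affidavit is forbidden.

Forbidden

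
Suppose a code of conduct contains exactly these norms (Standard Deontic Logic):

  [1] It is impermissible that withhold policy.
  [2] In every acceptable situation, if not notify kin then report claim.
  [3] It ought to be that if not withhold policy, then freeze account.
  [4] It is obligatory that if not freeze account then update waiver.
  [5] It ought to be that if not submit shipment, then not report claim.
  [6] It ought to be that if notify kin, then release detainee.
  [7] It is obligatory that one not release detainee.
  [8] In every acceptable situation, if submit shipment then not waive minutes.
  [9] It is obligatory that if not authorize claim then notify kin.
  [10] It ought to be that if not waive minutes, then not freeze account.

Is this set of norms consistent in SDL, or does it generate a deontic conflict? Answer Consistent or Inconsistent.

Premise 1 is F(withhold_policy), i.e. O(¬withhold_policy).
With premise 3, O(¬withhold_policy → freeze_account), the K-axiom yields O(freeze_account).
Premise 10, O(¬waive_minutes → ¬freeze_account), contraposes to O(freeze_account → waive_minutes); with O(freeze_account) we get O(waive_minutes).
The contrapositive of premise 8 (O(submit_shipment → ¬waive_minutes)) is O(waive_minutes → ¬submit_shipment), and O(waive_minutes) is already established, so O(¬submit_shipment).
From O(¬submit_shipment) and premise 5, O(¬submit_shipment → ¬report_claim), we obtain O(¬report_claim).
Premise 2, O(¬notify_kin → report_claim), contraposes to O(¬report_claim → notify_kin); with O(¬report_claim) we get O(notify_kin).
Applying K to premise 6 (O(notify_kin → release_detainee)) and O(notify_kin) yields O(release_detainee).
Yet premise 7 states O(¬release_detainee).
We now have both O(release_detainee) and O(¬release_detainee) — release_detainee is simultaneously obligatory and forbidden, violating the D-axiom.

Inconsistent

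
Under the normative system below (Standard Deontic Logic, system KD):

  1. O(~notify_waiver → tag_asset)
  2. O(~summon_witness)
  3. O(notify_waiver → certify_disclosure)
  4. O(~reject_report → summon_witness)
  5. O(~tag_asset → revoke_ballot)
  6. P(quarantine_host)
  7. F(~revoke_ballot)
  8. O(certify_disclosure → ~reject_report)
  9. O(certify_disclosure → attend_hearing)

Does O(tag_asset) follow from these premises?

Premise 2 states O(~summon_witness) outright.
Premise 4 is O(~reject_report → summon_witness); contrapositively O(~summon_witness → reject_report). Since O(~summon_witness) holds, K gives O(reject_report).
The contrapositive of premise 8 (O(certify_disclosure → ~reject_report)) is O(reject_report → ~certify_disclosure), and O(reject_report) is already established, so O(~certify_disclosure).
Premise 3 is O(notify_waiver → certify_disclosure); contrapositively O(~certify_disclosure → ~notify_waiver). Since O(~certify_disclosure) holds, K gives O(~notify_waiver).
With premise 1, O(~notify_waiver → tag_asset), the K-axiom yields O(tag_asset).
Premises 5, 6, 7, 9 do not contribute to this derivation.
So O(tag_asset) follows.

Yes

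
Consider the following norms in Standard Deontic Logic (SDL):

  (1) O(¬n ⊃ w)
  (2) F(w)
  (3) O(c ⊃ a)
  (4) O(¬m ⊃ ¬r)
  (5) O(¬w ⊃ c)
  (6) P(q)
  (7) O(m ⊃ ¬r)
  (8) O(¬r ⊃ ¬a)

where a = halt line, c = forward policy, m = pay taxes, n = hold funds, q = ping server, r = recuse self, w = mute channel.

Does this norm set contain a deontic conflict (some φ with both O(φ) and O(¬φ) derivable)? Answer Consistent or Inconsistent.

Inconsistent

By case analysis on ¬m: premise 4 gives O(¬m ⊃ ¬r) and premise 7 gives O(m ⊃ ¬r), so O(¬r) either way.
Premise 8 is O(¬r ⊃ ¬a); since O(¬r), deontic closure gives O(¬a).
Premise 3, O(c ⊃ a), contraposes to O(¬a ⊃ ¬c); with O(¬a) we get O(¬c).
Premise 5 is O(¬w ⊃ c); contrapositively O(¬c ⊃ w). Since O(¬c) holds, K gives O(w).
However, F(w) at premise 2 amounts to O(¬w).
We now have both O(w) and O(¬w) — w is simultaneously obligatory and forbidden, violating the D-axiom.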